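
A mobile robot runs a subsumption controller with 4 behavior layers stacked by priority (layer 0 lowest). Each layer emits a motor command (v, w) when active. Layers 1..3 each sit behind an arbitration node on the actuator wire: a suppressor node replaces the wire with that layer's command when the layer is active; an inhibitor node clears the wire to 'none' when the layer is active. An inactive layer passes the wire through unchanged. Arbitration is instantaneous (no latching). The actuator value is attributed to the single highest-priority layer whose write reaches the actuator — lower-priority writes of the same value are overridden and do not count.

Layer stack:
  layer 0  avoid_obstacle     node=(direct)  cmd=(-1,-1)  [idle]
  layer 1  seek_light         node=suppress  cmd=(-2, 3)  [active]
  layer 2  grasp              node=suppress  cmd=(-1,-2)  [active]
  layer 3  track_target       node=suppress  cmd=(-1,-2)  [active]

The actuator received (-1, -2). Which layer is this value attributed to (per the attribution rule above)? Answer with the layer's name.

layer 0 (avoid_obstacle) idle — none
layer 1 (seek_light) active — suppresses: (-2, 3)
layer 2 (grasp) active — suppresses: (-1, -2)
layer 3 (track_target) active — suppresses: (-1, -2)
→ actuator (-1, -2)
last writer: layer 3 = track_target

track_target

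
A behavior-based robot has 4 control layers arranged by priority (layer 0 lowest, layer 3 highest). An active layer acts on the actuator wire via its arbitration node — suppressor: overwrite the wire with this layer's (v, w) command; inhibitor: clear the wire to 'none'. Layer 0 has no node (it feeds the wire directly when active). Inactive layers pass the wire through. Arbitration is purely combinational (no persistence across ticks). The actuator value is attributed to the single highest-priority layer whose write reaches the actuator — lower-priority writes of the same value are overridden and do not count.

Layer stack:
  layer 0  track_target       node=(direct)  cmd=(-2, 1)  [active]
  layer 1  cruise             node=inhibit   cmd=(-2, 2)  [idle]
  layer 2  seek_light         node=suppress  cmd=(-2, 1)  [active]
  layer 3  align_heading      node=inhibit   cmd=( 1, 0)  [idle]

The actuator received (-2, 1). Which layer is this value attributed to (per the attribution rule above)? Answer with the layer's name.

seek_light

layer 0 (track_target) active — direct: (-2, 1)
layer 1 (cruise) idle — unchanged: (-2, 1)
layer 2 (seek_light) active — suppresses: (-2, 1)
layer 3 (align_heading) idle — unchanged: (-2, 1)
→ actuator (-2, 1)
last writer: layer 2 = seek_light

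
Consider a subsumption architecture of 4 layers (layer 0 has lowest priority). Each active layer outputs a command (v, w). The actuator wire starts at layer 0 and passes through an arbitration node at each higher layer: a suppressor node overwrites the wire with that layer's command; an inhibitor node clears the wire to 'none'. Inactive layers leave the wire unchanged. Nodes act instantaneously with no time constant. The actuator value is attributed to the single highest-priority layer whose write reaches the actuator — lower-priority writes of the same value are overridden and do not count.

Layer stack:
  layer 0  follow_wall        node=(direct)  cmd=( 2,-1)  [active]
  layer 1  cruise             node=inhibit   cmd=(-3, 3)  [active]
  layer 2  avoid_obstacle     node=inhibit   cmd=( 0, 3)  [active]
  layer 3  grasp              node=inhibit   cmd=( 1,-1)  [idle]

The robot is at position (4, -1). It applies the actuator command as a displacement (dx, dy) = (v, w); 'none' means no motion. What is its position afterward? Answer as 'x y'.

L0 follow_wall: active, feeds wire = (2, -1)
L1 cruise: active, inhibitor → wire = none
L2 avoid_obstacle: active, inhibitor → wire = none
L3 grasp: idle → wire stays none
actuator = none
position: (4, -1) + none = (4, -1)

4 -1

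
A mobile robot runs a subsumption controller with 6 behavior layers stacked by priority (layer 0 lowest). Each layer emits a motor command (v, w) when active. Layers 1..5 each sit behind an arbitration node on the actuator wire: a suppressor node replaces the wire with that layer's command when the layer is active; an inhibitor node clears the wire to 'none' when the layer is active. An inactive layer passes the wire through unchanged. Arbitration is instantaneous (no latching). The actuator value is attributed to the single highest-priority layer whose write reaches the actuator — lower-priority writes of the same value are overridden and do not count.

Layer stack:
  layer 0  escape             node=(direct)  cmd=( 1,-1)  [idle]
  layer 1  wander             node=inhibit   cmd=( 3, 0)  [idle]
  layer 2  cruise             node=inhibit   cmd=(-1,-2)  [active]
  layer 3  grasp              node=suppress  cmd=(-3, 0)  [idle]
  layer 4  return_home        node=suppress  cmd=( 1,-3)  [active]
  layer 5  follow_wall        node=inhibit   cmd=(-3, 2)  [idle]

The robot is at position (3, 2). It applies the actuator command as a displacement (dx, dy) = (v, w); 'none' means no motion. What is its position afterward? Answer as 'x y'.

4 -1

[0] escape off; wire := none
[1] wander off; pass none
[2] cruise on (inhibit); wire := none
[3] grasp off; pass none
[4] return_home on (suppress); wire := (1, -3)
[5] follow_wall off; pass (1, -3)
output (1, -3)
position: (3, 2) + (1, -3) = (4, -1)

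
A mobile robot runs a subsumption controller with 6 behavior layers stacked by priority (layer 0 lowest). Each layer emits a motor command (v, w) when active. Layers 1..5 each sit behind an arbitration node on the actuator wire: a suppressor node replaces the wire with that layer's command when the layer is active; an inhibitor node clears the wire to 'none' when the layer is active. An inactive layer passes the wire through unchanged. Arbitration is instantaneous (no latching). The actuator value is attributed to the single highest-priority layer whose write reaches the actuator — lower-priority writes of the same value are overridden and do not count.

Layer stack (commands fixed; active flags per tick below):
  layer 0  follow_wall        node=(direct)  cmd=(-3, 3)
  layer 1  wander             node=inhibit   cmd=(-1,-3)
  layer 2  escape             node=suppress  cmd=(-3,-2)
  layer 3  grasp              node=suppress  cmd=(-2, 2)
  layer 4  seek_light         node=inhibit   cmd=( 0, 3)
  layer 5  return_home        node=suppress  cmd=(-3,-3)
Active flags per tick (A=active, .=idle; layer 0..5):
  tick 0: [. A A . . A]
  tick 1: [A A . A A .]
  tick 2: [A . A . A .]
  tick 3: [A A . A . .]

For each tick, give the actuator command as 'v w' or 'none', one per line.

tick 0:
  layer 0 (follow_wall) idle — none
  layer 1 (wander) active — inhibits: none
  layer 2 (escape) active — suppresses: (-3, -2)
  layer 3 (grasp) idle — unchanged: (-3, -2)
  layer 4 (seek_light) idle — unchanged: (-3, -2)
  layer 5 (return_home) active — suppresses: (-3, -3)
  → actuator (-3, -3)
tick 1:
  layer 0 (follow_wall) active — direct: (-3, 3)
  layer 1 (wander) active — inhibits: none
  layer 2 (escape) idle — unchanged: none
  layer 3 (grasp) active — suppresses: (-2, 2)
  layer 4 (seek_light) active — inhibits: none
  layer 5 (return_home) idle — unchanged: none
  → actuator none
tick 2:
  layer 0 (follow_wall) active — direct: (-3, 3)
  layer 1 (wander) idle — unchanged: (-3, 3)
  layer 2 (escape) active — suppresses: (-3, -2)
  layer 3 (grasp) idle — unchanged: (-3, -2)
  layer 4 (seek_light) active — inhibits: none
  layer 5 (return_home) idle — unchanged: none
  → actuator none
tick 3:
  layer 0 (follow_wall) active — direct: (-3, 3)
  layer 1 (wander) active — inhibits: none
  layer 2 (escape) idle — unchanged: none
  layer 3 (grasp) active — suppresses: (-2, 2)
  layer 4 (seek_light) idle — unchanged: (-2, 2)
  layer 5 (return_home) idle — unchanged: (-2, 2)
  → actuator (-2, 2)

-3 -3
none
none
-2 2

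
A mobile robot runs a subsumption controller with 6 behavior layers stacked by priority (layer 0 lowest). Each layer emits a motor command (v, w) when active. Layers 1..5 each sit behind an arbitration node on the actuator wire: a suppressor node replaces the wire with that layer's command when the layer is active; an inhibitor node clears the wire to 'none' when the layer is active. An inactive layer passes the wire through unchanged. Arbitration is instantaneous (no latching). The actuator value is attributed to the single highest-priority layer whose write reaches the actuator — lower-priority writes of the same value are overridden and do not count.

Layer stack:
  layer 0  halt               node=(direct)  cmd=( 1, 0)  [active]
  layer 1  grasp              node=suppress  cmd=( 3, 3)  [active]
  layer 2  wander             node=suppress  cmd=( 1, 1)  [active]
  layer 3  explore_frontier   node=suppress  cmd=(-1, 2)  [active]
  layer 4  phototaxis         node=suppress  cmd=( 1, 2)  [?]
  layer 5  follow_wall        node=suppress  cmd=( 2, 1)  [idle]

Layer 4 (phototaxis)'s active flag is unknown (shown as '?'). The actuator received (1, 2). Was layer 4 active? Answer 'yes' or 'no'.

yes

If layer 4 is active=yes:
  actuator would be (1, 2)
If layer 4 is active=no:
  actuator would be (-1, 2)
Observed (1, 2), so layer 4 was active.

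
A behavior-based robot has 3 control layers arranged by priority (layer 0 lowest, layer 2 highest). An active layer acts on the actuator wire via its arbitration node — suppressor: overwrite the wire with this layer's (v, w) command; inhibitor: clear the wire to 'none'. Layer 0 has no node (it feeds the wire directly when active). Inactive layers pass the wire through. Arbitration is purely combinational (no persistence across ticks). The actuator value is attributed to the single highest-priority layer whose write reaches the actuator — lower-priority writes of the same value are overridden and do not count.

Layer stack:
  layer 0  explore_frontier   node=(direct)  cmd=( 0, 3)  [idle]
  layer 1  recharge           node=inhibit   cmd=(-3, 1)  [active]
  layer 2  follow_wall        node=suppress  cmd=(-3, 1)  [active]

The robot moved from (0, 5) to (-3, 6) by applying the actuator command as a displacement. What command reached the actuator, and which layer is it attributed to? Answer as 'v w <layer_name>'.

displacement = (-3, 6) − (0, 5) = (-3, 1)
layer 0 (explore_frontier) idle — none
layer 1 (recharge) active — inhibits: none
layer 2 (follow_wall) active — suppresses: (-3, 1)
→ actuator (-3, 1) — from layer 2 (follow_wall)

-3 1 follow_wall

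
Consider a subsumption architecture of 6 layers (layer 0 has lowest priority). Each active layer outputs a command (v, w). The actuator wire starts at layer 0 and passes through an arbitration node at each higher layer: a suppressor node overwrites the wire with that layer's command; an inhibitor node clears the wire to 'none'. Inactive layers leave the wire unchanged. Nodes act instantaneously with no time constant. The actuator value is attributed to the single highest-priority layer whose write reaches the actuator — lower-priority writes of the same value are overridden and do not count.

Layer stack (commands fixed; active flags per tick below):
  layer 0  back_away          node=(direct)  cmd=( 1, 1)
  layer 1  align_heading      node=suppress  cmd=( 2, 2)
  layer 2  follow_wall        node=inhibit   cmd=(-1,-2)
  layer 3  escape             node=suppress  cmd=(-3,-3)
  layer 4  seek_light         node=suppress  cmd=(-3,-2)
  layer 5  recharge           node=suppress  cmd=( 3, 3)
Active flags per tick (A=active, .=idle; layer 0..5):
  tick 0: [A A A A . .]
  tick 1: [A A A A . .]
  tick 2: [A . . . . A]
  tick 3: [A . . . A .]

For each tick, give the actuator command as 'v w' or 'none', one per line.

tick 0:
  L0 back_away: active, feeds wire = (1, 1)
  L1 align_heading: active, suppressor → wire = (2, 2)
  L2 follow_wall: active, inhibitor → wire = none
  L3 escape: active, suppressor → wire = (-3, -3)
  L4 seek_light: idle → wire stays (-3, -3)
  L5 recharge: idle → wire stays (-3, -3)
  actuator = (-3, -3)
tick 1:
  L0 back_away: active, feeds wire = (1, 1)
  L1 align_heading: active, suppressor → wire = (2, 2)
  L2 follow_wall: active, inhibitor → wire = none
  L3 escape: active, suppressor → wire = (-3, -3)
  L4 seek_light: idle → wire stays (-3, -3)
  L5 recharge: idle → wire stays (-3, -3)
  actuator = (-3, -3)
tick 2:
  L0 back_away: active, feeds wire = (1, 1)
  L1 align_heading: idle → wire stays (1, 1)
  L2 follow_wall: idle → wire stays (1, 1)
  L3 escape: idle → wire stays (1, 1)
  L4 seek_light: idle → wire stays (1, 1)
  L5 recharge: active, suppressor → wire = (3, 3)
  actuator = (3, 3)
tick 3:
  L0 back_away: active, feeds wire = (1, 1)
  L1 align_heading: idle → wire stays (1, 1)
  L2 follow_wall: idle → wire stays (1, 1)
  L3 escape: idle → wire stays (1, 1)
  L4 seek_light: active, suppressor → wire = (-3, -2)
  L5 recharge: idle → wire stays (-3, -2)
  actuator = (-3, -2)

-3 -3
-3 -3
3 3
-3 -2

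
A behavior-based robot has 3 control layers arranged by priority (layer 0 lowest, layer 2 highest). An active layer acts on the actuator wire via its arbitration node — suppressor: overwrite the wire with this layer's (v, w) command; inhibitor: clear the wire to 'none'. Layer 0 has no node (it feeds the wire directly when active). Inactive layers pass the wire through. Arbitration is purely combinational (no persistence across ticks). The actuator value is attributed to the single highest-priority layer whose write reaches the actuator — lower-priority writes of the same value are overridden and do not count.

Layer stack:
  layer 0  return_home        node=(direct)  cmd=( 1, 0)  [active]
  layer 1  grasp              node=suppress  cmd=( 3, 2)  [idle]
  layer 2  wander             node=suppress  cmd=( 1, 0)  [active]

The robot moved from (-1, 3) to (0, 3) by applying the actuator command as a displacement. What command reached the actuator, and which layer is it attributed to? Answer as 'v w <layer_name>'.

1 0 wander

displacement = (0, 3) − (-1, 3) = (1, 0)
[0] return_home on; wire := (1, 0)
[1] grasp off; pass (1, 0)
[2] wander on (suppress); wire := (1, 0)
output (1, 0) — from layer 2 (wander)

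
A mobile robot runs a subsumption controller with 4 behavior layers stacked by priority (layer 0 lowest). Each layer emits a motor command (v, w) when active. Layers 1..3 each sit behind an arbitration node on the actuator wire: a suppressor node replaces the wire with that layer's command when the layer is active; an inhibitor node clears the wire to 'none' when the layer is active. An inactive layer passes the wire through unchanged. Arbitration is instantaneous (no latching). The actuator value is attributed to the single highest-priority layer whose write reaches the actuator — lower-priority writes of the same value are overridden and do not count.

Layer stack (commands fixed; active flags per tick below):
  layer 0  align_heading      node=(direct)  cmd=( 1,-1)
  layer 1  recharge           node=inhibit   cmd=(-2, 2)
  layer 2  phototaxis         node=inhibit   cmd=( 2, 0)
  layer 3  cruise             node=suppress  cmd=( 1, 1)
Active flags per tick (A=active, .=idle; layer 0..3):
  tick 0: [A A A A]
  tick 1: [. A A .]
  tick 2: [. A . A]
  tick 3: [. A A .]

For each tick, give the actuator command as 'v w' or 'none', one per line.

1 1
none
1 1
none

tick 0:
  [0] align_heading on; wire := (1, -1)
  [1] recharge on (inhibit); wire := none
  [2] phototaxis on (inhibit); wire := none
  [3] cruise on (suppress); wire := (1, 1)
  output (1, 1)
tick 1:
  [0] align_heading off; wire := none
  [1] recharge on (inhibit); wire := none
  [2] phototaxis on (inhibit); wire := none
  [3] cruise off; pass none
  output none
tick 2:
  [0] align_heading off; wire := none
  [1] recharge on (inhibit); wire := none
  [2] phototaxis off; pass none
  [3] cruise on (suppress); wire := (1, 1)
  output (1, 1)
tick 3:
  [0] align_heading off; wire := none
  [1] recharge on (inhibit); wire := none
  [2] phototaxis on (inhibit); wire := none
  [3] cruise off; pass none
  output none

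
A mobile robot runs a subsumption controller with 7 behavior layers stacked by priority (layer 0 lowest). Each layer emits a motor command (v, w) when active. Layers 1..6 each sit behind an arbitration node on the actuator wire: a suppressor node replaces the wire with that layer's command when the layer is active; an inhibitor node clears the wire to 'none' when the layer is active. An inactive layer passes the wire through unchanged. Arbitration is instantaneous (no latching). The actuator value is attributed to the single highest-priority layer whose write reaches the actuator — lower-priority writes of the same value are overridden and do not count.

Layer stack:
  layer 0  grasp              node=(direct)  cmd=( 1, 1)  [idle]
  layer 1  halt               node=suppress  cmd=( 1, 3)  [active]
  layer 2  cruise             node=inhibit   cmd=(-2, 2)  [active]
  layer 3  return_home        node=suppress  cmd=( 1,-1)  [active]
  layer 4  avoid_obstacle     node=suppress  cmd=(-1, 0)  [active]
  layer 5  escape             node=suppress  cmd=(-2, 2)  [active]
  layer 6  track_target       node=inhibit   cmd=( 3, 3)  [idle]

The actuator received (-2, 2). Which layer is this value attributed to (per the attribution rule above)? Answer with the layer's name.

escape

[0] grasp off; wire := none
[1] halt on (suppress); wire := (1, 3)
[2] cruise on (inhibit); wire := none
[3] return_home on (suppress); wire := (1, -1)
[4] avoid_obstacle on (suppress); wire := (-1, 0)
[5] escape on (suppress); wire := (-2, 2)
[6] track_target off; pass (-2, 2)
output (-2, 2)
last writer: layer 5 = escape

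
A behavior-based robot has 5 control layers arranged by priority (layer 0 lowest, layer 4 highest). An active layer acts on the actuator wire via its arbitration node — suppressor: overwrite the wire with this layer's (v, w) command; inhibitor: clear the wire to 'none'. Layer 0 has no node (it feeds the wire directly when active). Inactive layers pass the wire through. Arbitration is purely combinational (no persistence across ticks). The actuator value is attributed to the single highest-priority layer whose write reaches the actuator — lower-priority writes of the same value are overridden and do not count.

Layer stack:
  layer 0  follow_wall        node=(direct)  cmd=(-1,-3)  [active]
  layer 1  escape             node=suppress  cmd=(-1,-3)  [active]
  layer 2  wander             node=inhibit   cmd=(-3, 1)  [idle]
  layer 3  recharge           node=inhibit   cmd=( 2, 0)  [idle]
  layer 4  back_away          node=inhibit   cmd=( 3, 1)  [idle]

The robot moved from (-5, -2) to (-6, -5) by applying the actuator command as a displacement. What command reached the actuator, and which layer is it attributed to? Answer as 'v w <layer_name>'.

displacement = (-6, -5) − (-5, -2) = (-1, -3)
layer 0 (follow_wall) active — direct: (-1, -3)
layer 1 (escape) active — suppresses: (-1, -3)
layer 2 (wander) idle — unchanged: (-1, -3)
layer 3 (recharge) idle — unchanged: (-1, -3)
layer 4 (back_away) idle — unchanged: (-1, -3)
→ actuator (-1, -3) — from layer 1 (escape)

-1 -3 escape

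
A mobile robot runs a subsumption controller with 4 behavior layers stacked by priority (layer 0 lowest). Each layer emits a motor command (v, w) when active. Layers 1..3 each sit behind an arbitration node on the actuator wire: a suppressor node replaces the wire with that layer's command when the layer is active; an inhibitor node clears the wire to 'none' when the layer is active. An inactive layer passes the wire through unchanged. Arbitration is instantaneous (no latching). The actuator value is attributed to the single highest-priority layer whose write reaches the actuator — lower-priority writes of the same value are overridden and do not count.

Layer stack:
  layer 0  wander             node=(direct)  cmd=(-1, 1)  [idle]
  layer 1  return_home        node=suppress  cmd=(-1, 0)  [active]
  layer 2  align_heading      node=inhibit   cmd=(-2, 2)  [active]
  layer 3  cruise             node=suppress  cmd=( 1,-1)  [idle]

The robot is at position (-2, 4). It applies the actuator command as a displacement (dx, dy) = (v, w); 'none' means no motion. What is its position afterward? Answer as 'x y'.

[0] wander off; wire := none
[1] return_home on (suppress); wire := (-1, 0)
[2] align_heading on (inhibit); wire := none
[3] cruise off; pass none
output none
position: (-2, 4) + none = (-2, 4)

-2 4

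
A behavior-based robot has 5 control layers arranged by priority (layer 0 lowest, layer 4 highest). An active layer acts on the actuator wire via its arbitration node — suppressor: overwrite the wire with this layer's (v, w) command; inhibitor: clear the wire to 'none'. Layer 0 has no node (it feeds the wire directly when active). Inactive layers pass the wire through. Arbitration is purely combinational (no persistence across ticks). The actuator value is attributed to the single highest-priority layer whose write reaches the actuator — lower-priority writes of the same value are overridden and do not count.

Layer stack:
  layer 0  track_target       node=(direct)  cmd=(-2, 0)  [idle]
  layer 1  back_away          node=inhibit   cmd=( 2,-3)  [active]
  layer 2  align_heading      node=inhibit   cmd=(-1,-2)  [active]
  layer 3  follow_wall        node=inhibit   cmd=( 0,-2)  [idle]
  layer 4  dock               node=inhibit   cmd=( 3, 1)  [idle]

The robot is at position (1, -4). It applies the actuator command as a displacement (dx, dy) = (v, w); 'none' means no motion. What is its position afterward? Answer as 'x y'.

1 -4

L0 track_target: idle → wire = none
L1 back_away: active, inhibitor → wire = none
L2 align_heading: active, inhibitor → wire = none
L3 follow_wall: idle → wire stays none
L4 dock: idle → wire stays none
actuator = none
position: (1, -4) + none = (1, -4)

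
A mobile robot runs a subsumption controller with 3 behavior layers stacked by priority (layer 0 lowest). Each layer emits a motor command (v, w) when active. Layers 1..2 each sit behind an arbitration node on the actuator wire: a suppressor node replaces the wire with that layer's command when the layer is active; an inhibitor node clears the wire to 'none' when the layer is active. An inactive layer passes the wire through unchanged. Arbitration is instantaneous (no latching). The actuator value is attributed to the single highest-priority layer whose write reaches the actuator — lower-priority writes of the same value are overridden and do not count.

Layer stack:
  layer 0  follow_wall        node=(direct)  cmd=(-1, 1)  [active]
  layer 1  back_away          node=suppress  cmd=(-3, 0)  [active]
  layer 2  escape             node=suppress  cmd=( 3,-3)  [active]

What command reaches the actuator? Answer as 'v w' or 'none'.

L0 follow_wall: active, feeds wire = (-1, 1)
L1 back_away: active, suppressor → wire = (-3, 0)
L2 escape: active, suppressor → wire = (3, -3)
actuator = (3, -3)

3 -3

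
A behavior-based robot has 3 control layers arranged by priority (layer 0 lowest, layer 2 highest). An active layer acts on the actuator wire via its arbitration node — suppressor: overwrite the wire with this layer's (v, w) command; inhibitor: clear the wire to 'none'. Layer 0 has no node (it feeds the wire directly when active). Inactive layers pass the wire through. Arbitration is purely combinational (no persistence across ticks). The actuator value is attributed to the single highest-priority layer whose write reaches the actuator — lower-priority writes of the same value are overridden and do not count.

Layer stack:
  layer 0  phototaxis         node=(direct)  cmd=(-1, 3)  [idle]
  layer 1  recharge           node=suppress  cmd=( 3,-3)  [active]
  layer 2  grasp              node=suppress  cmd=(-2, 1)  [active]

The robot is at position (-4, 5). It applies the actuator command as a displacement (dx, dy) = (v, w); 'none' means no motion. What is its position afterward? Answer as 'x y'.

L0 phototaxis: idle → wire = none
L1 recharge: active, suppressor → wire = (3, -3)
L2 grasp: active, suppressor → wire = (-2, 1)
actuator = (-2, 1)
position: (-4, 5) + (-2, 1) = (-6, 6)

-6 6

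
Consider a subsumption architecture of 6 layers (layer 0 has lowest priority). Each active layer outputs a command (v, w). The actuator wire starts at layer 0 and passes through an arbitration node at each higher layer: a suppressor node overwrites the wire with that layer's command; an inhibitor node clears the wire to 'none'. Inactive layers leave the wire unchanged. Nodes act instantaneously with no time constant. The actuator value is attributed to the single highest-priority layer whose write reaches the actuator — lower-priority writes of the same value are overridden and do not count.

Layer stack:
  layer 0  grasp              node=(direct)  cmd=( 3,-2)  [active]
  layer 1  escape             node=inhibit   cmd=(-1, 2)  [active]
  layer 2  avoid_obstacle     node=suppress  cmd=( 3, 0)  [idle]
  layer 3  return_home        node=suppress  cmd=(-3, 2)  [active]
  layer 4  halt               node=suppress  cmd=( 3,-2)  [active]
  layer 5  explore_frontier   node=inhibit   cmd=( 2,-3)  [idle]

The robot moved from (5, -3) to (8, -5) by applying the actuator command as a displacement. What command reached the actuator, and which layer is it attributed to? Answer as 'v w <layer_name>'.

displacement = (8, -5) − (5, -3) = (3, -2)
[0] grasp on; wire := (3, -2)
[1] escape on (inhibit); wire := none
[2] avoid_obstacle off; pass none
[3] return_home on (suppress); wire := (-3, 2)
[4] halt on (suppress); wire := (3, -2)
[5] explore_frontier off; pass (3, -2)
output (3, -2) — from layer 4 (halt)

3 -2 halt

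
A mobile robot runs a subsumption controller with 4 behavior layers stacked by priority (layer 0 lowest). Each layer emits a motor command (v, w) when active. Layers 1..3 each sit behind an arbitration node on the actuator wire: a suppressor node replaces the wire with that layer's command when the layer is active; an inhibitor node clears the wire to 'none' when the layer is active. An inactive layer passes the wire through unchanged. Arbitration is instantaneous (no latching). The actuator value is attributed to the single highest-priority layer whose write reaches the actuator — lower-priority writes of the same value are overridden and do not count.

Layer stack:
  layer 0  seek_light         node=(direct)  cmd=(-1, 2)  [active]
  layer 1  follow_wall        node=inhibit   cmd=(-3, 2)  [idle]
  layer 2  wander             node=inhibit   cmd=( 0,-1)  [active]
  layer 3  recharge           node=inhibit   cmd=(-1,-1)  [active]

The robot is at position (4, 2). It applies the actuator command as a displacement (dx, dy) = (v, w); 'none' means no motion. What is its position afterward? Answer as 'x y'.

layer 0 (seek_light) active — direct: (-1, 2)
layer 1 (follow_wall) idle — unchanged: (-1, 2)
layer 2 (wander) active — inhibits: none
layer 3 (recharge) active — inhibits: none
→ actuator none
position: (4, 2) + none = (4, 2)

4 2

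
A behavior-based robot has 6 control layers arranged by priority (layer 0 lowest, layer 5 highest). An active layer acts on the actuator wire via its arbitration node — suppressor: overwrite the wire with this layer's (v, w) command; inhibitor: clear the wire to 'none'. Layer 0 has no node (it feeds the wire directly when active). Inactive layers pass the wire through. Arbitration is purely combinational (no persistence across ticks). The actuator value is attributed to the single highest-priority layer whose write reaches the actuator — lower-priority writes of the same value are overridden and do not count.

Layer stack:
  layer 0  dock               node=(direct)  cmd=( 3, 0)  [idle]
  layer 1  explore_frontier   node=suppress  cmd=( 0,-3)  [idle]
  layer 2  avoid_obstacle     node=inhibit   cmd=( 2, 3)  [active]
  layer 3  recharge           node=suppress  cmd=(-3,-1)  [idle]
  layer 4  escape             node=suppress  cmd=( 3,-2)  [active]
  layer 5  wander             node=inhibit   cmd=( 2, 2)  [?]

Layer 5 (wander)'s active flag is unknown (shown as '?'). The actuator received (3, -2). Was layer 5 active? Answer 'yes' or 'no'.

no

If layer 5 is active=yes:
  actuator would be none
If layer 5 is active=no:
  actuator would be (3, -2)
Observed (3, -2), so layer 5 was idle.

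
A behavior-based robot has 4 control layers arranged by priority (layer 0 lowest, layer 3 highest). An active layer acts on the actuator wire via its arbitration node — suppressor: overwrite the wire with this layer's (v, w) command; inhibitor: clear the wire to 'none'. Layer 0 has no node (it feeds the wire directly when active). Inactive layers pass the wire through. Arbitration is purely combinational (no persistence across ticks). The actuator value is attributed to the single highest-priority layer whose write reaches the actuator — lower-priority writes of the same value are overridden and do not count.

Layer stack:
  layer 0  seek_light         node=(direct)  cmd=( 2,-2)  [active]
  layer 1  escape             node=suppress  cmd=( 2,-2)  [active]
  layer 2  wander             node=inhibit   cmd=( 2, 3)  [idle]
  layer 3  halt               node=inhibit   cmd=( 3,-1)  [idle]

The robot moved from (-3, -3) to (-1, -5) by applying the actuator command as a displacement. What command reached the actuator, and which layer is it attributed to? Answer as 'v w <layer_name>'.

displacement = (-1, -5) − (-3, -3) = (2, -2)
L0 seek_light: active, feeds wire = (2, -2)
L1 escape: active, suppressor → wire = (2, -2)
L2 wander: idle → wire stays (2, -2)
L3 halt: idle → wire stays (2, -2)
actuator = (2, -2) — from layer 1 (escape)

2 -2 escape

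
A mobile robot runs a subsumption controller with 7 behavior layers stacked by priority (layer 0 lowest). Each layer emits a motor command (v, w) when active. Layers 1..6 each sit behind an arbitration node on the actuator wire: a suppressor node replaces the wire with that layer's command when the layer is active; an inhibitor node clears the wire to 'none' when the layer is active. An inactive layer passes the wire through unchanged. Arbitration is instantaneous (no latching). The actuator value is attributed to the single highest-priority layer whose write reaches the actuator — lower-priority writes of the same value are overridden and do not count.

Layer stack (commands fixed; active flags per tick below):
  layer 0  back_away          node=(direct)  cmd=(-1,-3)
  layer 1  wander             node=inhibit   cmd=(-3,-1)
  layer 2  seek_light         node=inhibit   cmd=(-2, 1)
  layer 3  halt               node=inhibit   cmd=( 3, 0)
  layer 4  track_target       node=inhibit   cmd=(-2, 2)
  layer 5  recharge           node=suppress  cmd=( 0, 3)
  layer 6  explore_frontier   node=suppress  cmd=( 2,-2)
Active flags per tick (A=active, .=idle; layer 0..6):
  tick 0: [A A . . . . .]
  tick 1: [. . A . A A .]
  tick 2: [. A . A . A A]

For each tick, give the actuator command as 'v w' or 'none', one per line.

none
0 3
2 -2

tick 0:
  [0] back_away on; wire := (-1, -3)
  [1] wander on (inhibit); wire := none
  [2] seek_light off; pass none
  [3] halt off; pass none
  [4] track_target off; pass none
  [5] recharge off; pass none
  [6] explore_frontier off; pass none
  output none
tick 1:
  [0] back_away off; wire := none
  [1] wander off; pass none
  [2] seek_light on (inhibit); wire := none
  [3] halt off; pass none
  [4] track_target on (inhibit); wire := none
  [5] recharge on (suppress); wire := (0, 3)
  [6] explore_frontier off; pass (0, 3)
  output (0, 3)
tick 2:
  [0] back_away off; wire := none
  [1] wander on (inhibit); wire := none
  [2] seek_light off; pass none
  [3] halt on (inhibit); wire := none
  [4] track_target off; pass none
  [5] recharge on (suppress); wire := (0, 3)
  [6] explore_frontier on (suppress); wire := (2, -2)
  output (2, -2)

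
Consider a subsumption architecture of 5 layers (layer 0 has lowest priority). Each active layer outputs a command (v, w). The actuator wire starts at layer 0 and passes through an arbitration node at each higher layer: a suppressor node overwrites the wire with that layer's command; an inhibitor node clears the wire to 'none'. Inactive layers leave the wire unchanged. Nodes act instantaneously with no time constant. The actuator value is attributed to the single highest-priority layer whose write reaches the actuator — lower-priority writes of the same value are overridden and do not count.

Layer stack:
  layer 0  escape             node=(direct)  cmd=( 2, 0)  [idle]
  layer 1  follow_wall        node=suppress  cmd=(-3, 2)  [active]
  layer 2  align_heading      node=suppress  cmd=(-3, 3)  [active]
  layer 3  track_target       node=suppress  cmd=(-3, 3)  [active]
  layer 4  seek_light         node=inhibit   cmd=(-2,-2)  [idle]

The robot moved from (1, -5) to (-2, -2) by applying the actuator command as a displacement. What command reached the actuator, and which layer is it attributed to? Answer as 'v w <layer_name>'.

-3 3 track_target

displacement = (-2, -2) − (1, -5) = (-3, 3)
layer 0 (escape) idle — none
layer 1 (follow_wall) active — suppresses: (-3, 2)
layer 2 (align_heading) active — suppresses: (-3, 3)
layer 3 (track_target) active — suppresses: (-3, 3)
layer 4 (seek_light) idle — unchanged: (-3, 3)
→ actuator (-3, 3) — from layer 3 (track_target)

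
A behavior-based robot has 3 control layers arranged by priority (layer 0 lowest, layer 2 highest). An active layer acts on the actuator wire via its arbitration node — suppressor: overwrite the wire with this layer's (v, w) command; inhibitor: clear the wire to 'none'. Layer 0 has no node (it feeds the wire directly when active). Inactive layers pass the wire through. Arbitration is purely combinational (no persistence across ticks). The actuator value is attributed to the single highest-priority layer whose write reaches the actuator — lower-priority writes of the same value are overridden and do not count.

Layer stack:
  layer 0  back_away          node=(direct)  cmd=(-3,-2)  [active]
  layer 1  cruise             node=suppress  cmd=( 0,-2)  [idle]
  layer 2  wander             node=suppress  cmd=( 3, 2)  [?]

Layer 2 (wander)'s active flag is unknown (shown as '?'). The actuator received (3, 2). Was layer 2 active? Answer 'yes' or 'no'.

yes

If layer 2 is active=yes:
  actuator would be (3, 2)
If layer 2 is active=no:
  actuator would be (-3, -2)
Observed (3, 2), so layer 2 was active.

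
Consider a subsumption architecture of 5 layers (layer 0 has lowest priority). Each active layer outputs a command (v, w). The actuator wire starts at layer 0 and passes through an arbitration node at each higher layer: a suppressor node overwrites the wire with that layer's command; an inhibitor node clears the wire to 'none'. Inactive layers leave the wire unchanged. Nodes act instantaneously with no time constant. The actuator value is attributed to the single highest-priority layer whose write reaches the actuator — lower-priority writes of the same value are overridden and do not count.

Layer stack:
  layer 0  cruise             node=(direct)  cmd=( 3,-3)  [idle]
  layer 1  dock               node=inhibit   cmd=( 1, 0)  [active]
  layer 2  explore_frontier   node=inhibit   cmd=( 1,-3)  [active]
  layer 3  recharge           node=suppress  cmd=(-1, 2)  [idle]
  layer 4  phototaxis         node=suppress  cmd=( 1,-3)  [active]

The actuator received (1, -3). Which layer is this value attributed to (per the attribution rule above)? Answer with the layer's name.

layer 0 (cruise) idle — none
layer 1 (dock) active — inhibits: none
layer 2 (explore_frontier) active — inhibits: none
layer 3 (recharge) idle — unchanged: none
layer 4 (phototaxis) active — suppresses: (1, -3)
→ actuator (1, -3)
last writer: layer 4 = phototaxis

phototaxis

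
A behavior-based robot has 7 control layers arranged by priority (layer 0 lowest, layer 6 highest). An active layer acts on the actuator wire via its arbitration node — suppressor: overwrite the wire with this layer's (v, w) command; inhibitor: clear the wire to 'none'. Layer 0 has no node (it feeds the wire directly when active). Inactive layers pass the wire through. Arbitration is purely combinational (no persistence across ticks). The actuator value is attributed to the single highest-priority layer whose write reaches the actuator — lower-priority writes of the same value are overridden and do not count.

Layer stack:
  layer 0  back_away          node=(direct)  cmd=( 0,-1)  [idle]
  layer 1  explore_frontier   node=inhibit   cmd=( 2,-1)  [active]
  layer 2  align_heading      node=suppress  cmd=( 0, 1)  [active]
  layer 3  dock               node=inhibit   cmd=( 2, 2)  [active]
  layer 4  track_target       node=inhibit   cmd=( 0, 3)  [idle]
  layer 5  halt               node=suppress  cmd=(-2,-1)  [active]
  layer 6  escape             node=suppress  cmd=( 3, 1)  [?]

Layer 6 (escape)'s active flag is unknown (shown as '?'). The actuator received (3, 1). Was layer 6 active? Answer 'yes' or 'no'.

If layer 6 is active=yes:
  actuator would be (3, 1)
If layer 6 is active=no:
  actuator would be (-2, -1)
Observed (3, 1), so layer 6 was active.

yes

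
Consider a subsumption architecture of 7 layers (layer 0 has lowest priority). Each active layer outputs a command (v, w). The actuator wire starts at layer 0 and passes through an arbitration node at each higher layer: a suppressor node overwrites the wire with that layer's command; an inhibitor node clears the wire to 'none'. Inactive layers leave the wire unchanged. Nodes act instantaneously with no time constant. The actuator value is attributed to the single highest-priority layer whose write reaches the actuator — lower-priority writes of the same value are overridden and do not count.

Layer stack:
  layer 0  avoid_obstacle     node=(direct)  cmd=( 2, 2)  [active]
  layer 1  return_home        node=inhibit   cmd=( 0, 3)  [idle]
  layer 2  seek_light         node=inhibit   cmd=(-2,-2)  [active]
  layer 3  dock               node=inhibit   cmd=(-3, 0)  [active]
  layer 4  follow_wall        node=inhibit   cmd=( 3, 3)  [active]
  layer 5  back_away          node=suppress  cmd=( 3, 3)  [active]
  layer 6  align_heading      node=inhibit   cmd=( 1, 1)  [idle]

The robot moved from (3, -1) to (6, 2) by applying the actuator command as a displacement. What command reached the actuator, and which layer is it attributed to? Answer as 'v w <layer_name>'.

displacement = (6, 2) − (3, -1) = (3, 3)
L0 avoid_obstacle: active, feeds wire = (2, 2)
L1 return_home: idle → wire stays (2, 2)
L2 seek_light: active, inhibitor → wire = none
L3 dock: active, inhibitor → wire = none
L4 follow_wall: active, inhibitor → wire = none
L5 back_away: active, suppressor → wire = (3, 3)
L6 align_heading: idle → wire stays (3, 3)
actuator = (3, 3) — from layer 5 (back_away)

3 3 back_away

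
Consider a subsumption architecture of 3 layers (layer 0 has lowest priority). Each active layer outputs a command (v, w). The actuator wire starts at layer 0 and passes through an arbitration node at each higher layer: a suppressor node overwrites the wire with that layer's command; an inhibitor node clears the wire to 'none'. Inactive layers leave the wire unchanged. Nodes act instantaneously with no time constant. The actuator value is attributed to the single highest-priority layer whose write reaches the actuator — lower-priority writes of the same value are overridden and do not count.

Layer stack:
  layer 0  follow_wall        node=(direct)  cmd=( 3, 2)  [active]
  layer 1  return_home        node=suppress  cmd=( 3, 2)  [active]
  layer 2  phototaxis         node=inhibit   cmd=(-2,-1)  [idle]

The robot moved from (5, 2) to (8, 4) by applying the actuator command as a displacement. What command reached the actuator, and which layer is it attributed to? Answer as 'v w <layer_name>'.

3 2 return_home

displacement = (8, 4) − (5, 2) = (3, 2)
[0] follow_wall on; wire := (3, 2)
[1] return_home on (suppress); wire := (3, 2)
[2] phototaxis off; pass (3, 2)
output (3, 2) — from layer 1 (return_home)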